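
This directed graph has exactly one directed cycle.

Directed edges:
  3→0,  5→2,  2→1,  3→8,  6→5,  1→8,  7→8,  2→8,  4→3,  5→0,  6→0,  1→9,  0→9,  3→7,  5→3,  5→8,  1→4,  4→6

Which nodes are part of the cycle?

DFS with gray/black marking from 5:
5 gray
  0 gray
    9 gray
    9 black
  0 black
  8 gray
  8 black
  3 gray
    3→8: 8 black — skip
    3→0: 0 black — skip
    7 gray
      7→8: 8 black — skip
    7 black
  3 black
  2 gray
    1 gray
      1→8: 8 black — skip
      1→9: 9 black — skip
      4 gray
        6 gray
          6→0: 0 black — skip
          6→5: 5 is gray → back edge
Back edge closes the cycle 5 → 2 → 1 → 4 → 6 → 5; its vertices are {1, 2, 4, 5, 6}.

1, 2, 4, 5, 6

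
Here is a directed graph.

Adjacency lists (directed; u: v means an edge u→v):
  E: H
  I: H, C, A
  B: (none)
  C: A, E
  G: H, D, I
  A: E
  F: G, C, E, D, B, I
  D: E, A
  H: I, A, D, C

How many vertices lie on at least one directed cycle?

A vertex is on a directed cycle iff it belongs to a strongly connected component of size ≥ 2 (or has a self-loop).
The vertices on cycles are {A, C, D, E, H, I} — 6 in total.

6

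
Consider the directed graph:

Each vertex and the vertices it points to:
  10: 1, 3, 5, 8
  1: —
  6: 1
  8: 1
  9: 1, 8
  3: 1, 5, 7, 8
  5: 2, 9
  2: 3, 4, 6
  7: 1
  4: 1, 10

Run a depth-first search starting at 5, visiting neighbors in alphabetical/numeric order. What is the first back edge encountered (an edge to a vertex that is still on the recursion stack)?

DFS from 5 (visiting neighbors in alphabetical/numeric order); mark gray on enter, black on exit:
5 gray
  2 gray
    3 gray
      1 gray
      1 black
      3→5: 5 is gray → back edge
First back edge: 3 → 5.

3→5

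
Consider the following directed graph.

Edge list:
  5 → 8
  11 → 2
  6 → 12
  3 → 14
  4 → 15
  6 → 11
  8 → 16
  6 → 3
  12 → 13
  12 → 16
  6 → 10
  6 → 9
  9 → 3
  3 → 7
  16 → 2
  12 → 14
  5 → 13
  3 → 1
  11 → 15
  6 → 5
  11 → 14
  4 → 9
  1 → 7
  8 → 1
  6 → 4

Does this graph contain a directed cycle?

DFS with white/gray/black marking, starting from 8:
8 gray
  16 gray
    2 gray
    2 black
  16 black
  1 gray
    7 gray
    7 black
  1 black
8 black
3 gray
  3→1: 1 black — skip
  14 gray
  14 black
  3→7: 7 black — skip
3 black
4 gray
  15 gray
  15 black
  9 gray
    9→3: 3 black — skip
  9 black
4 black
5 gray
  5→8: 8 black — skip
  13 gray
  13 black
5 black
6 gray
  6→4: 4 black — skip
  11 gray
    11→15: 15 black — skip
    11→2: 2 black — skip
    11→14: 14 black — skip
  11 black
  6→3: 3 black — skip
  6→5: 5 black — skip
  12 gray
    12→13: 13 black — skip
    12→14: 14 black — skip
    12→16: 16 black — skip
  12 black
  10 gray
  10 black
  6→9: 9 black — skip
6 black
Every edge goes to a white or black vertex — no back edge, so the graph is acyclic.

No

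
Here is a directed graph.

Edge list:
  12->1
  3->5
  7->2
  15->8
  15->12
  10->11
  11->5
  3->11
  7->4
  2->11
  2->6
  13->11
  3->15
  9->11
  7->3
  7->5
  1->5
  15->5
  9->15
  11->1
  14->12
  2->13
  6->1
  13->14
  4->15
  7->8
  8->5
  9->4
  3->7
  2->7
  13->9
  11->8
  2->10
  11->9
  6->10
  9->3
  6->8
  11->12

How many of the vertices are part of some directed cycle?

A vertex is on a directed cycle iff it belongs to a strongly connected component of size ≥ 2 (or has a self-loop).
The vertices on cycles are {2, 3, 6, 7, 9, 10, 11, 13} — 8 in total.

8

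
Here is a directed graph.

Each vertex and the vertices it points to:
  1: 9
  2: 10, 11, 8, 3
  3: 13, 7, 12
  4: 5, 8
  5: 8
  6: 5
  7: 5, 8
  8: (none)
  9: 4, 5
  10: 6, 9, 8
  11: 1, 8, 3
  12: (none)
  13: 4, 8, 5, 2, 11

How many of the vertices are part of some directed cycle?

4

A vertex is on a directed cycle iff it belongs to a strongly connected component of size ≥ 2 (or has a self-loop).
The vertices on cycles are {2, 3, 11, 13} — 4 in total.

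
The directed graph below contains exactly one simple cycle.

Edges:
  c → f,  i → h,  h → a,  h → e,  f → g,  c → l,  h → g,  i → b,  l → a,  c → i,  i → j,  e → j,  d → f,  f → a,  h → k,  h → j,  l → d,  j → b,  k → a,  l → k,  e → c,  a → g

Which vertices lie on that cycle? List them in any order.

c, e, h, i

DFS with gray/black marking from c:
c gray
  f gray
    g gray
    g black
    a gray
      a→g: g black — skip
    a black
  f black
  l gray
    k gray
      k→a: a black — skip
    k black
    d gray
      d→f: f black — skip
    d black
    l→a: a black — skip
  l black
  i gray
    h gray
      h→a: a black — skip
      h→g: g black — skip
      j gray
        b gray
        b black
      j black
      h→k: k black — skip
      e gray
        e→c: c is gray → back edge
Back edge closes the cycle c → i → h → e → c; its vertices are {c, e, h, i}.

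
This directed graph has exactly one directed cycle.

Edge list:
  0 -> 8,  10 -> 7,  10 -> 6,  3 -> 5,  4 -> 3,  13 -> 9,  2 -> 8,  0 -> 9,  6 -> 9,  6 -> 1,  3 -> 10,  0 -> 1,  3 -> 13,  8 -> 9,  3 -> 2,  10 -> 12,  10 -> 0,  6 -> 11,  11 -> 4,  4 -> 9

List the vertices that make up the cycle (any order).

3, 4, 6, 10, 11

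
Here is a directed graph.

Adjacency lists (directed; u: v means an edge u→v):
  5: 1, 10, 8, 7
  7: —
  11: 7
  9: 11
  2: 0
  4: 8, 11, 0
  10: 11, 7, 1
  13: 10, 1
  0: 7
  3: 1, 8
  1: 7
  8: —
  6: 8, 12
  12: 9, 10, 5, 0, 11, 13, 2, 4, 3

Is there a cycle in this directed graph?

No

DFS with white/gray/black marking, starting from 6:
6 gray
  8 gray
  8 black
  12 gray
    9 gray
      11 gray
        7 gray
        7 black
      11 black
    9 black
    10 gray
      10→11: 11 black — skip
      10→7: 7 black — skip
      1 gray
        1→7: 7 black — skip
      1 black
    10 black
    5 gray
      5→1: 1 black — skip
      5→10: 10 black — skip
      5→8: 8 black — skip
      5→7: 7 black — skip
    5 black
    0 gray
      0→7: 7 black — skip
    0 black
    12→11: 11 black — skip
    13 gray
      13→10: 10 black — skip
      13→1: 1 black — skip
    13 black
    2 gray
      2→0: 0 black — skip
    2 black
    4 gray
      4→8: 8 black — skip
      4→11: 11 black — skip
      4→0: 0 black — skip
    4 black
    3 gray
      3→1: 1 black — skip
      3→8: 8 black — skip
    3 black
  12 black
6 black
Every edge goes to a white or black vertex — no back edge, so the graph is acyclic.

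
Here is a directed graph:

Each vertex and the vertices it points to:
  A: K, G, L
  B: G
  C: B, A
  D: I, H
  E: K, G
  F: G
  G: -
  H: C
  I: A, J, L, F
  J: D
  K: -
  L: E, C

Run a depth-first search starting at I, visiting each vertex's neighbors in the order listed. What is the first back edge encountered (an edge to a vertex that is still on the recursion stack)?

C->A

DFS from I (visiting each vertex's neighbors in the order listed); mark gray on enter, black on exit:
I gray
  A gray
    K gray
    K black
    G gray
    G black
    L gray
      E gray
        E→K: K black — skip
        E→G: G black — skip
      E black
      C gray
        B gray
          B→G: G black — skip
        B black
        C→A: A is gray → back edge
First back edge: C → A.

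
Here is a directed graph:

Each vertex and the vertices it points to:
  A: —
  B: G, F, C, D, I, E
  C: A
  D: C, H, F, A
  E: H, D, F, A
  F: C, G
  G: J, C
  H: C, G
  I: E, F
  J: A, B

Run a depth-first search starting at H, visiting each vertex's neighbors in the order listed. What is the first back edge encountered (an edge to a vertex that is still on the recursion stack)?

B->G

DFS from H (visiting each vertex's neighbors in the order listed); mark gray on enter, black on exit:
H gray
  C gray
    A gray
    A black
  C black
  G gray
    J gray
      J→A: A black — skip
      B gray
        B→G: G is gray → back edge
First back edge: B → G.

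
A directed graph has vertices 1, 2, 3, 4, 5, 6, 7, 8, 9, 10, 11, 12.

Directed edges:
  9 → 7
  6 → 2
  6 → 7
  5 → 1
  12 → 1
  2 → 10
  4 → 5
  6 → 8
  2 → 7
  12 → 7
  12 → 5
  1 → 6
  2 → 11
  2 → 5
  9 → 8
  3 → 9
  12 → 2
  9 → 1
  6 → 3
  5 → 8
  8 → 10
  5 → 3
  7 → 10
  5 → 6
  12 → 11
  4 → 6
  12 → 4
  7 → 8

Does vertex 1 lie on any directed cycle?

Yes

1 is on a cycle iff 1 can reach itself via ≥1 edge.
1 → 6 → 2 → 5 → 1 — yes.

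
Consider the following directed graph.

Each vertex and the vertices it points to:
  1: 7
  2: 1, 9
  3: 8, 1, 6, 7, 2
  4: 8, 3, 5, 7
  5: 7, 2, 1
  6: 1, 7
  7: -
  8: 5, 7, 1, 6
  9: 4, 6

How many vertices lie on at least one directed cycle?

6

A vertex is on a directed cycle iff it belongs to a strongly connected component of size ≥ 2 (or has a self-loop).
The vertices on cycles are {2, 3, 4, 5, 8, 9} — 6 in total.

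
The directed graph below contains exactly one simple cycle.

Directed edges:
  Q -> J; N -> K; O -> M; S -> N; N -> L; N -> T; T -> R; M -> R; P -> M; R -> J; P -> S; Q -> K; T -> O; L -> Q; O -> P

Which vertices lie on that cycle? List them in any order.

N, O, P, S, T

DFS with gray/black marking from N:
N gray
  L gray
    Q gray
      J gray
      J black
      K gray
      K black
    Q black
  L black
  T gray
    O gray
      P gray
        S gray
          S→N: N is gray → back edge
Back edge closes the cycle N → T → O → P → S → N; its vertices are {N, O, P, S, T}.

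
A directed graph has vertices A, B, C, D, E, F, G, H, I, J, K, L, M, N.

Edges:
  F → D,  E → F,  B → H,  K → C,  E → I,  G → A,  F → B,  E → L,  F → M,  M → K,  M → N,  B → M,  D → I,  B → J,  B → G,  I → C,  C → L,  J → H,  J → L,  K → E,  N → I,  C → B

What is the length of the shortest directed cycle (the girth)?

4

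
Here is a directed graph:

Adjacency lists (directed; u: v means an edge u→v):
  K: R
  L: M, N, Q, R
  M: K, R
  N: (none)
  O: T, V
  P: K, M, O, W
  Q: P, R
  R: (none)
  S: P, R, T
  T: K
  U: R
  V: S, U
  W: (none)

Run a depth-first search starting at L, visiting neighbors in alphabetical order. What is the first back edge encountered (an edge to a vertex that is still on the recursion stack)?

S->P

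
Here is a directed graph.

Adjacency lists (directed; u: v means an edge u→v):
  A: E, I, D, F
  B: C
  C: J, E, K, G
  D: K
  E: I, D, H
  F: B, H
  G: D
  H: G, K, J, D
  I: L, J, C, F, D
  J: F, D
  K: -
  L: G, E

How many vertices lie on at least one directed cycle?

A vertex is on a directed cycle iff it belongs to a strongly connected component of size ≥ 2 (or has a self-loop).
The vertices on cycles are {B, C, E, F, H, I, J, L} — 8 in total.

8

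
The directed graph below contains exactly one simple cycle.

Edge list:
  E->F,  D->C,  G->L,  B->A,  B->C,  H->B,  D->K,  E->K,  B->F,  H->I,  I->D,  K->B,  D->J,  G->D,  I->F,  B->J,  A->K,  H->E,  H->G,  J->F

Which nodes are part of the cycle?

A, B, K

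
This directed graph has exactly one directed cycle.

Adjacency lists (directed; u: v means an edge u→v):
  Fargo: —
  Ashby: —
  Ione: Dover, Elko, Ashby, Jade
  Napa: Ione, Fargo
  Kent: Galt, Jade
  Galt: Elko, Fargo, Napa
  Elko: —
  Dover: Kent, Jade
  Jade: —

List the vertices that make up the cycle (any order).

DFS with gray/black marking from Galt:
Galt gray
  Elko gray
  Elko black
  Fargo gray
  Fargo black
  Napa gray
    Ione gray
      Dover gray
        Kent gray
          Kent→Galt: Galt is gray → back edge
Back edge closes the cycle Galt → Napa → Ione → Dover → Kent → Galt; its vertices are {Galt, Ione, Kent, Napa, Dover}.

Galt, Ione, Kent, Napa, Dover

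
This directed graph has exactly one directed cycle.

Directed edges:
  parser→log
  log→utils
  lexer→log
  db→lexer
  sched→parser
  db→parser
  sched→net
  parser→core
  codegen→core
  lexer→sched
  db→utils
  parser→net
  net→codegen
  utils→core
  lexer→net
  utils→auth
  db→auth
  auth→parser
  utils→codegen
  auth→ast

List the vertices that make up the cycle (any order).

DFS with gray/black marking from auth:
auth gray
  parser gray
    net gray
      codegen gray
        core gray
        core black
      codegen black
    net black
    parser→core: core black — skip
    log gray
      utils gray
        utils→core: core black — skip
        utils→codegen: codegen black — skip
        utils→auth: auth is gray → back edge
Back edge closes the cycle auth → parser → log → utils → auth; its vertices are {log, auth, utils, parser}.

log, auth, utils, parser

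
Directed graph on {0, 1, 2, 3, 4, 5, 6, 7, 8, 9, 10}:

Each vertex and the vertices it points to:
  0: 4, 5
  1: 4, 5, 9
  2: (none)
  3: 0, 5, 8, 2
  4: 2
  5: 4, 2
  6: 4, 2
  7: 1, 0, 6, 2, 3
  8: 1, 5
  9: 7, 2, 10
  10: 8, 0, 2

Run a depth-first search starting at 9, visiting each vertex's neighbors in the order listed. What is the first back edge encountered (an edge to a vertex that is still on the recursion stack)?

DFS from 9 (visiting each vertex's neighbors in the order listed); mark gray on enter, black on exit:
9 gray
  7 gray
    1 gray
      4 gray
        2 gray
        2 black
      4 black
      5 gray
        5→4: 4 black — skip
        5→2: 2 black — skip
      5 black
      1→9: 9 is gray → back edge
First back edge: 1 → 9.

1→9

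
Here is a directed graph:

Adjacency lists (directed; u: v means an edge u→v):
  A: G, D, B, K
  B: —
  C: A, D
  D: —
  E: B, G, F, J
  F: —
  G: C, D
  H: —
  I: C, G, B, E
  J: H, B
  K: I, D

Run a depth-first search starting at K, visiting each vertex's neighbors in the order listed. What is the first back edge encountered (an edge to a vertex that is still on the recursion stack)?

G→C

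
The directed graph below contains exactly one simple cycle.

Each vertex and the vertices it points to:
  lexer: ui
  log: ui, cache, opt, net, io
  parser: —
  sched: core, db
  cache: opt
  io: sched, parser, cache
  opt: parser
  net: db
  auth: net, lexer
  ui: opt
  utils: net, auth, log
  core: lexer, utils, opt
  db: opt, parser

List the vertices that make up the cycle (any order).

io, log, core, sched, utils

DFS with gray/black marking from sched:
sched gray
  core gray
    lexer gray
      ui gray
        opt gray
          parser gray
          parser black
        opt black
      ui black
    lexer black
    utils gray
      net gray
        db gray
          db→opt: opt black — skip
          db→parser: parser black — skip
        db black
      net black
      auth gray
        auth→net: net black — skip
        auth→lexer: lexer black — skip
      auth black
      log gray
        log→ui: ui black — skip
        cache gray
          cache→opt: opt black — skip
        cache black
        log→opt: opt black — skip
        log→net: net black — skip
        io gray
          io→sched: sched is gray → back edge
Back edge closes the cycle sched → core → utils → log → io → sched; its vertices are {io, log, core, sched, utils}.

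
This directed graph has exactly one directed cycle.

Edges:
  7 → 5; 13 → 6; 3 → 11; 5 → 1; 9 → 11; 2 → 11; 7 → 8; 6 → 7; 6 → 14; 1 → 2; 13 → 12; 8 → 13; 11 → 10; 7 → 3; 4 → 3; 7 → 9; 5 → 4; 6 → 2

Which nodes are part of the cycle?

DFS with gray/black marking from 6:
6 gray
  14 gray
  14 black
  2 gray
    11 gray
      10 gray
      10 black
    11 black
  2 black
  7 gray
    8 gray
      13 gray
        12 gray
        12 black
        13→6: 6 is gray → back edge
Back edge closes the cycle 6 → 7 → 8 → 13 → 6; its vertices are {6, 7, 8, 13}.

6, 7, 8, 13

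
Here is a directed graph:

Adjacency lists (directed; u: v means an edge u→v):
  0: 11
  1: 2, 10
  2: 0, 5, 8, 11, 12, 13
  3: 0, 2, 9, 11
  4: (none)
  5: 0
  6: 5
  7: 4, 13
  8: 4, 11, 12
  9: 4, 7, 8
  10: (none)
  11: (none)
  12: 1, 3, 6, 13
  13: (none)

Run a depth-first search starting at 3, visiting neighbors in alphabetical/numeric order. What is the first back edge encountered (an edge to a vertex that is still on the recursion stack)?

1->2

DFS from 3 (visiting neighbors in alphabetical/numeric order); mark gray on enter, black on exit:
3 gray
  0 gray
    11 gray
    11 black
  0 black
  2 gray
    2→0: 0 black — skip
    5 gray
      5→0: 0 black — skip
    5 black
    8 gray
      4 gray
      4 black
      8→11: 11 black — skip
      12 gray
        1 gray
          1→2: 2 is gray → back edge
First back edge: 1 → 2.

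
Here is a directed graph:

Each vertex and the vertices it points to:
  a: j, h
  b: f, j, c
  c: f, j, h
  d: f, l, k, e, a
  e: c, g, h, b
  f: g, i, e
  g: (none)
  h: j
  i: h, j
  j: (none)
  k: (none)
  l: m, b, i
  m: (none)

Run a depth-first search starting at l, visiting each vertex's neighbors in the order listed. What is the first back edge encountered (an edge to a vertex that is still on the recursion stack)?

DFS from l (visiting each vertex's neighbors in the order listed); mark gray on enter, black on exit:
l gray
  m gray
  m black
  b gray
    f gray
      g gray
      g black
      i gray
        h gray
          j gray
          j black
        h black
        i→j: j black — skip
      i black
      e gray
        c gray
          c→f: f is gray → back edge
First back edge: c → f.

c→f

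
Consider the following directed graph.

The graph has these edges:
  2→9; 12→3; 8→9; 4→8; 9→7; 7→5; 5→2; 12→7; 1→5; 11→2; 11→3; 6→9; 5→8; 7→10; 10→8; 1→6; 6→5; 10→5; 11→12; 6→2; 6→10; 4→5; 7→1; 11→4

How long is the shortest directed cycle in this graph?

For each vertex v, BFS finds the shortest path from v back to v.
The shortest such closed walk is 7 → 1 → 6 → 9 → 7, length 4.

4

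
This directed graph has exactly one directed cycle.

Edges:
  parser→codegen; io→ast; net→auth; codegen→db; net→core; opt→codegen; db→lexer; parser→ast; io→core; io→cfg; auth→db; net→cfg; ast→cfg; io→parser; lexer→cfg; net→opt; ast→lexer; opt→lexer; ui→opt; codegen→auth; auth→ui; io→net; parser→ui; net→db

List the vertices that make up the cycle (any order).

DFS with gray/black marking from opt:
opt gray
  codegen gray
    db gray
      lexer gray
        cfg gray
        cfg black
      lexer black
    db black
    auth gray
      ui gray
        ui→opt: opt is gray → back edge
Back edge closes the cycle opt → codegen → auth → ui → opt; its vertices are {ui, opt, auth, codegen}.

ui, opt, auth, codegen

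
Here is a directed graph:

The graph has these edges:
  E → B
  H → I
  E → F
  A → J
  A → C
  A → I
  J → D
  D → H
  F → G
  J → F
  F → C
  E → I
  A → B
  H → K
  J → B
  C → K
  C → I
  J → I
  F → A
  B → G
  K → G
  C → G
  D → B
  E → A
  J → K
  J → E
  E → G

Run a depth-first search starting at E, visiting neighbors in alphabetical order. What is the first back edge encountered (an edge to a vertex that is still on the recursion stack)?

J→E

DFS from E (visiting neighbors in alphabetical order); mark gray on enter, black on exit:
E gray
  A gray
    B gray
      G gray
      G black
    B black
    C gray
      C→G: G black — skip
      I gray
      I black
      K gray
        K→G: G black — skip
      K black
    C black
    A→I: I black — skip
    J gray
      J→B: B black — skip
      D gray
        D→B: B black — skip
        H gray
          H→I: I black — skip
          H→K: K black — skip
        H black
      D black
      J→E: E is gray → back edge
First back edge: J → E.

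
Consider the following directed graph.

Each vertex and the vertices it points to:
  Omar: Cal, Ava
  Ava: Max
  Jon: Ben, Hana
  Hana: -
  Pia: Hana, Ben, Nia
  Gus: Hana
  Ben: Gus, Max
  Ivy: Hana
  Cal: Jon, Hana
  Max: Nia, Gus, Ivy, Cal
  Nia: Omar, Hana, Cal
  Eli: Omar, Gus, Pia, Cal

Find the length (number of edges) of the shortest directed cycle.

4

For each vertex v, BFS finds the shortest path from v back to v.
The shortest such closed walk is Omar → Ava → Max → Nia → Omar, length 4.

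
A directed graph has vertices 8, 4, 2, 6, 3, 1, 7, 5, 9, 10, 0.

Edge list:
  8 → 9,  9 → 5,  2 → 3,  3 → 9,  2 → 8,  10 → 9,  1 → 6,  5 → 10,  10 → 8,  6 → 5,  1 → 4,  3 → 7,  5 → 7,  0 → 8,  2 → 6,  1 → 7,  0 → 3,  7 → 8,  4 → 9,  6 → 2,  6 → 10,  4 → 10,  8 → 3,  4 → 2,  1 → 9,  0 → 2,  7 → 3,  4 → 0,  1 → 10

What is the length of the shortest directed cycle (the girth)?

For each vertex v, BFS finds the shortest path from v back to v.
The shortest such closed walk is 6 → 2 → 6, length 2.

2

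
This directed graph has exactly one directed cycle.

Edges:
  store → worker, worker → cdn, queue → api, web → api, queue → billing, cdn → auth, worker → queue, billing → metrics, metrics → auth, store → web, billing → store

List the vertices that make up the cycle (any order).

DFS with gray/black marking from queue:
queue gray
  billing gray
    store gray
      web gray
        api gray
        api black
      web black
      worker gray
        worker→queue: queue is gray → back edge
Back edge closes the cycle queue → billing → store → worker → queue; its vertices are {queue, store, worker, billing}.

queue, store, worker, billing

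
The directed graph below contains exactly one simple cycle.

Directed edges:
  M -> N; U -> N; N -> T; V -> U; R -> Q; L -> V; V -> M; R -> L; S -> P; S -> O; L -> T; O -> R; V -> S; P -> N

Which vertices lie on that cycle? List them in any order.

DFS with gray/black marking from L:
L gray
  T gray
  T black
  V gray
    M gray
      N gray
        N→T: T black — skip
      N black
    M black
    U gray
      U→N: N black — skip
    U black
    S gray
      O gray
        R gray
          Q gray
          Q black
          R→L: L is gray → back edge
Back edge closes the cycle L → V → S → O → R → L; its vertices are {L, O, R, S, V}.

L, O, R, S, V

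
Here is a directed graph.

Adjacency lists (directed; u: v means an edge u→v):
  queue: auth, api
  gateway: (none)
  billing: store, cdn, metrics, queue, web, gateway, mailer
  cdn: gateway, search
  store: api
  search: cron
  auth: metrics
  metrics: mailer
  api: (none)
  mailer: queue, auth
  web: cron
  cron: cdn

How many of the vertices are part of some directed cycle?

7

A vertex is on a directed cycle iff it belongs to a strongly connected component of size ≥ 2 (or has a self-loop).
The vertices on cycles are {cdn, auth, cron, queue, mailer, search, metrics} — 7 in total.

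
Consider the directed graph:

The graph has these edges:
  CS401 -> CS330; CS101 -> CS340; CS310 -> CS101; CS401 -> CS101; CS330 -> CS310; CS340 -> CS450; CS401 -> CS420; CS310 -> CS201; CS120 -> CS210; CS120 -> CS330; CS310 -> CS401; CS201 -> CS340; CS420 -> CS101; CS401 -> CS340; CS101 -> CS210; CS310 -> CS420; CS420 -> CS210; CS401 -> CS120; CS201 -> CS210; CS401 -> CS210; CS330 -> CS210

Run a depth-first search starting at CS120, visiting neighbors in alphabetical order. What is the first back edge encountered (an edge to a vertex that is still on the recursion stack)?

CS401->CS120

DFS from CS120 (visiting neighbors in alphabetical order); mark gray on enter, black on exit:
CS120 gray
  CS210 gray
  CS210 black
  CS330 gray
    CS330→CS210: CS210 black — skip
    CS310 gray
      CS101 gray
        CS101→CS210: CS210 black — skip
        CS340 gray
          CS450 gray
          CS450 black
        CS340 black
      CS101 black
      CS201 gray
        CS201→CS210: CS210 black — skip
        CS201→CS340: CS340 black — skip
      CS201 black
      CS401 gray
        CS401→CS101: CS101 black — skip
        CS401→CS120: CS120 is gray → back edge
First back edge: CS401 → CS120.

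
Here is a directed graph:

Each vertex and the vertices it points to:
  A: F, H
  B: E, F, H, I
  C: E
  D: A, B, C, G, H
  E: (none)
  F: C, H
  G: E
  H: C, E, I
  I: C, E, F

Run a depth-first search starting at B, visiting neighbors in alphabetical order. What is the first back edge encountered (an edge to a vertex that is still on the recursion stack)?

I->F

DFS from B (visiting neighbors in alphabetical order); mark gray on enter, black on exit:
B gray
  E gray
  E black
  F gray
    C gray
      C→E: E black — skip
    C black
    H gray
      H→C: C black — skip
      H→E: E black — skip
      I gray
        I→C: C black — skip
        I→E: E black — skip
        I→F: F is gray → back edge
First back edge: I → F.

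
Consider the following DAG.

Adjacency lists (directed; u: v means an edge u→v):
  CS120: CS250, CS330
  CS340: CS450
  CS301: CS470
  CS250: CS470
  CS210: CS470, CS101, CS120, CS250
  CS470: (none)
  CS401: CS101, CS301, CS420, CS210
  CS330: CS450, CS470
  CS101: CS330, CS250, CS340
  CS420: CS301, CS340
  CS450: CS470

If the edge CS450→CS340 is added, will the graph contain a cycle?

Yes

Adding CS450→CS340 creates a cycle iff CS340 can already reach CS450.
Path from CS340: CS340 → CS450.
So CS340 → … → CS450 → CS340 is a cycle.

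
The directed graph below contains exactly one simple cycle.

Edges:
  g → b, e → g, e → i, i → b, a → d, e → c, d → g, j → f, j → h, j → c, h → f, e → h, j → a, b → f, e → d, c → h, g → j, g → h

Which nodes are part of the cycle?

a, d, g, j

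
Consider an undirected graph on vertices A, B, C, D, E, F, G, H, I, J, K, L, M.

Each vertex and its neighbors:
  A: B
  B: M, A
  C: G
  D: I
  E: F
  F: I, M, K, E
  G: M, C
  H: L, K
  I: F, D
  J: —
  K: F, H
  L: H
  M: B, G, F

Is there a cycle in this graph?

No

DFS, tracking each vertex's parent; an edge to a visited non-parent vertex closes a cycle.
Start from G:
visit G (parent –)
  visit M (parent G)
    visit B (parent M)
      B–M: parent, skip
      visit A (parent B)
        A–B: parent, skip
    M–G: parent, skip
    visit F (parent M)
      visit I (parent F)
        I–F: parent, skip
        visit D (parent I)
          D–I: parent, skip
      F–M: parent, skip
      visit K (parent F)
        K–F: parent, skip
        visit H (parent K)
          visit L (parent H)
            L–H: parent, skip
          H–K: parent, skip
      visit E (parent F)
        E–F: parent, skip
  visit C (parent G)
    C–G: parent, skip
visit J (parent –)
No non-parent visited neighbor found — the graph is a forest.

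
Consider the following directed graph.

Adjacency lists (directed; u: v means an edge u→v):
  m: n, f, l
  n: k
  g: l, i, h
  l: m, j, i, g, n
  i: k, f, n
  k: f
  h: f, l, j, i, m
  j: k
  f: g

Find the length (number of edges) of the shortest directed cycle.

For each vertex v, BFS finds the shortest path from v back to v.
The shortest such closed walk is g → l → g, length 2.

2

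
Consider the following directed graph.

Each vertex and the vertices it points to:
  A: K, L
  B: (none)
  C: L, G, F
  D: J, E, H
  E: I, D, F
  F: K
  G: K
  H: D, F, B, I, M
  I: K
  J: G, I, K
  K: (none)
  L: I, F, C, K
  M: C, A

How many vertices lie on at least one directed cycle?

A vertex is on a directed cycle iff it belongs to a strongly connected component of size ≥ 2 (or has a self-loop).
The vertices on cycles are {C, D, E, H, L} — 5 in total.

5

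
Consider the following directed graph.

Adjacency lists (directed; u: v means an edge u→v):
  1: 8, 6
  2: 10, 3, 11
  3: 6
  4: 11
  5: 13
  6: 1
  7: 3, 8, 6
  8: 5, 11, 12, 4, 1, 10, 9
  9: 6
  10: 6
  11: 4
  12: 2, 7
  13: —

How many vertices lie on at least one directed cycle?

A vertex is on a directed cycle iff it belongs to a strongly connected component of size ≥ 2 (or has a self-loop).
The vertices on cycles are {1, 2, 3, 4, 6, 7, 8, 9, 10, 11, 12} — 11 in total.

11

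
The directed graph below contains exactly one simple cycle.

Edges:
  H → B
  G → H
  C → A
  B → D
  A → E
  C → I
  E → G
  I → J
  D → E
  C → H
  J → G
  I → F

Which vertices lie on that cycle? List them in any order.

B, D, E, G, H

DFS with gray/black marking from H:
H gray
  B gray
    D gray
      E gray
        G gray
          G→H: H is gray → back edge
Back edge closes the cycle H → B → D → E → G → H; its vertices are {B, D, E, G, H}.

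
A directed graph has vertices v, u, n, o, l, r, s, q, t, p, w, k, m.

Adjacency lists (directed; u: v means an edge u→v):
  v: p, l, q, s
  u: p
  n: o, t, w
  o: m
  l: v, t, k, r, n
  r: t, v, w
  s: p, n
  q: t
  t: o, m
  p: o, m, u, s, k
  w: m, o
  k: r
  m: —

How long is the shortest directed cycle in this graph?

For each vertex v, BFS finds the shortest path from v back to v.
The shortest such closed walk is v → l → v, length 2.

2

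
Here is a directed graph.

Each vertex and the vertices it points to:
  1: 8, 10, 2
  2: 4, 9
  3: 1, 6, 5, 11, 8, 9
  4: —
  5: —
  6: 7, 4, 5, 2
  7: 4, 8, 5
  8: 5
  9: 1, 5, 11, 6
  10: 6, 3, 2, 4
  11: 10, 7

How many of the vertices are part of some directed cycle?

A vertex is on a directed cycle iff it belongs to a strongly connected component of size ≥ 2 (or has a self-loop).
The vertices on cycles are {1, 2, 3, 6, 9, 10, 11} — 7 in total.

7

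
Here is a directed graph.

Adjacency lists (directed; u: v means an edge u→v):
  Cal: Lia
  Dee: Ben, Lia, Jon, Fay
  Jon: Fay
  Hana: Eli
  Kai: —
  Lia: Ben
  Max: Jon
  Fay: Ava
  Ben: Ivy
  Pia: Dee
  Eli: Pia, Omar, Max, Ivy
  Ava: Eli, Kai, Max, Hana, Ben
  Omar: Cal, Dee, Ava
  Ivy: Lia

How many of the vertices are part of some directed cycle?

A vertex is on a directed cycle iff it belongs to a strongly connected component of size ≥ 2 (or has a self-loop).
The vertices on cycles are {Ava, Ben, Dee, Eli, Fay, Ivy, Jon, Lia, Max, Pia, Hana, Omar} — 12 in total.

12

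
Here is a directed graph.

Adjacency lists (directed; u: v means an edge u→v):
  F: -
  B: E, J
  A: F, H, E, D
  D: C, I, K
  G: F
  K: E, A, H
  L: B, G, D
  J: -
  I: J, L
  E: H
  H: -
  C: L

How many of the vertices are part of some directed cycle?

6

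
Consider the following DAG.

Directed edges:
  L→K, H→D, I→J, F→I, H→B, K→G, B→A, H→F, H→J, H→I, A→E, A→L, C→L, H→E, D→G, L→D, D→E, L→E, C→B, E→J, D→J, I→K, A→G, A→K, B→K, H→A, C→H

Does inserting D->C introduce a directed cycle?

Yes

Adding D→C creates a cycle iff C can already reach D.
Path from C: C → H → D.
So C → … → D → C is a cycle.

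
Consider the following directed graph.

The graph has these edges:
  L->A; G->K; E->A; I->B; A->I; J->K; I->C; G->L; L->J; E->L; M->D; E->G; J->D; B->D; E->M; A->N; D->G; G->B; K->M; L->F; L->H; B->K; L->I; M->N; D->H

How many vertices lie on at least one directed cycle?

A vertex is on a directed cycle iff it belongs to a strongly connected component of size ≥ 2 (or has a self-loop).
The vertices on cycles are {A, B, D, G, I, J, K, L, M} — 9 in total.

9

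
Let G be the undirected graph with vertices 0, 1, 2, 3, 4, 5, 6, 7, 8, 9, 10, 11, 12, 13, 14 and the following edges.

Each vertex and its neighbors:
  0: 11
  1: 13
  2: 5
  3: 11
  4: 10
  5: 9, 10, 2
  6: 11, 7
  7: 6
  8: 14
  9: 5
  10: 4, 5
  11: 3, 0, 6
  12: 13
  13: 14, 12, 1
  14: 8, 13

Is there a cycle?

No

DFS, tracking each vertex's parent; an edge to a visited non-parent vertex closes a cycle.
Start from 3:
visit 3 (parent –)
  visit 11 (parent 3)
    11–3: parent, skip
    visit 0 (parent 11)
      0–11: parent, skip
    visit 6 (parent 11)
      6–11: parent, skip
      visit 7 (parent 6)
        7–6: parent, skip
visit 1 (parent –)
  visit 13 (parent 1)
    visit 14 (parent 13)
      visit 8 (parent 14)
        8–14: parent, skip
      14–13: parent, skip
    visit 12 (parent 13)
      12–13: parent, skip
    13–1: parent, skip
visit 2 (parent –)
  visit 5 (parent 2)
    visit 9 (parent 5)
      9–5: parent, skip
    visit 10 (parent 5)
      visit 4 (parent 10)
        4–10: parent, skip
      10–5: parent, skip
    5–2: parent, skip
No non-parent visited neighbor found — the graph is a forest.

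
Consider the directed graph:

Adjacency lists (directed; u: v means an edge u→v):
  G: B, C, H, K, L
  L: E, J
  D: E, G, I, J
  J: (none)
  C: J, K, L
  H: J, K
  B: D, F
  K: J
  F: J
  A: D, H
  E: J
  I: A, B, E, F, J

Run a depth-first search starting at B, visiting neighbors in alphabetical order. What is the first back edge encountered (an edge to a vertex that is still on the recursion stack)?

G→B

DFS from B (visiting neighbors in alphabetical order); mark gray on enter, black on exit:
B gray
  D gray
    E gray
      J gray
      J black
    E black
    G gray
      G→B: B is gray → back edge
First back edge: G → B.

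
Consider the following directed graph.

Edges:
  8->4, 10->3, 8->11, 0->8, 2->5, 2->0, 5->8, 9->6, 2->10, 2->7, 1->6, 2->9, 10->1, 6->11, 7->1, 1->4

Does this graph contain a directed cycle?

No

DFS with white/gray/black marking, starting from 3:
3 gray
3 black
0 gray
  8 gray
    4 gray
    4 black
    11 gray
    11 black
  8 black
0 black
1 gray
  6 gray
    6→11: 11 black — skip
  6 black
  1→4: 4 black — skip
1 black
2 gray
  9 gray
    9→6: 6 black — skip
  9 black
  5 gray
    5→8: 8 black — skip
  5 black
  7 gray
    7→1: 1 black — skip
  7 black
  2→0: 0 black — skip
  10 gray
    10→3: 3 black — skip
    10→1: 1 black — skip
  10 black
2 black
Every edge goes to a white or black vertex — no back edge, so the graph is acyclic.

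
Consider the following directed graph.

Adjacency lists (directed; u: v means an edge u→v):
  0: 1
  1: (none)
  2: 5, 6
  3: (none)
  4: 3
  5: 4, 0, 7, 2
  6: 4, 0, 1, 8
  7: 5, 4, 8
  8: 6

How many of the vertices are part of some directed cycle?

5

A vertex is on a directed cycle iff it belongs to a strongly connected component of size ≥ 2 (or has a self-loop).
The vertices on cycles are {2, 5, 6, 7, 8} — 5 in total.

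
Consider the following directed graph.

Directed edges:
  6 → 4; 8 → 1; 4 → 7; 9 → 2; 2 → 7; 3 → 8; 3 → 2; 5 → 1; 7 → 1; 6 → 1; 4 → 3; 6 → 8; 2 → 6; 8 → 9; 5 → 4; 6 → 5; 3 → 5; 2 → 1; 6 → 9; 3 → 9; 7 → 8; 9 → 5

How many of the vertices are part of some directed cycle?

A vertex is on a directed cycle iff it belongs to a strongly connected component of size ≥ 2 (or has a self-loop).
The vertices on cycles are {2, 3, 4, 5, 6, 7, 8, 9} — 8 in total.

8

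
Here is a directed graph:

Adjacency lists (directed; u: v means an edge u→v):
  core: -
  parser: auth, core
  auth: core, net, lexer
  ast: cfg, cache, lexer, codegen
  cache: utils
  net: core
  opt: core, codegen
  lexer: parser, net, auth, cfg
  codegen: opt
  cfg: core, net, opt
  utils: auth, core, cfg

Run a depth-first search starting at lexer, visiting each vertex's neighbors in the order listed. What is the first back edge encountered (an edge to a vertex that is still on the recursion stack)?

auth→lexer

DFS from lexer (visiting each vertex's neighbors in the order listed); mark gray on enter, black on exit:
lexer gray
  parser gray
    auth gray
      core gray
      core black
      net gray
        net→core: core black — skip
      net black
      auth→lexer: lexer is gray → back edge
First back edge: auth → lexer.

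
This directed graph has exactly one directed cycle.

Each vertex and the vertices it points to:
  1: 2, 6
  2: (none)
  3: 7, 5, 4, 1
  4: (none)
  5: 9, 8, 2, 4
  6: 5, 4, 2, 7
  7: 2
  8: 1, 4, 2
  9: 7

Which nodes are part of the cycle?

1, 5, 6, 8

DFS with gray/black marking from 1:
1 gray
  2 gray
  2 black
  6 gray
    5 gray
      9 gray
        7 gray
          7→2: 2 black — skip
        7 black
      9 black
      8 gray
        8→1: 1 is gray → back edge
Back edge closes the cycle 1 → 6 → 5 → 8 → 1; its vertices are {1, 5, 6, 8}.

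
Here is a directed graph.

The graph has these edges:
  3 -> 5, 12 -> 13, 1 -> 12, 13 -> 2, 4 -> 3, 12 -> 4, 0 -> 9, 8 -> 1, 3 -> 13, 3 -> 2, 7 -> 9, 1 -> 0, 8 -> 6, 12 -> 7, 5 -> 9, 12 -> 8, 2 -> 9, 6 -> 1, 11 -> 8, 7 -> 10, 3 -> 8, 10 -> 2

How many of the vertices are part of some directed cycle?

A vertex is on a directed cycle iff it belongs to a strongly connected component of size ≥ 2 (or has a self-loop).
The vertices on cycles are {1, 3, 4, 6, 8, 12} — 6 in total.

6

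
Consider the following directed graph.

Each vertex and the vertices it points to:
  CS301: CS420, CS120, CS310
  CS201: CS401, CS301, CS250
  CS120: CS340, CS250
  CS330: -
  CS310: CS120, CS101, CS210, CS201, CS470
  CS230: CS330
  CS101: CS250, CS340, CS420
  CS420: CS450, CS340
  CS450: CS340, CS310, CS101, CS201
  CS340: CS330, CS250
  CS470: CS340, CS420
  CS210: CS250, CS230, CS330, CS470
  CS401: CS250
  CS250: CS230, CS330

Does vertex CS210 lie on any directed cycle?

CS210 is on a cycle iff CS210 can reach itself via ≥1 edge.
CS210 → CS470 → CS420 → CS450 → CS310 → CS210 — yes.

Yes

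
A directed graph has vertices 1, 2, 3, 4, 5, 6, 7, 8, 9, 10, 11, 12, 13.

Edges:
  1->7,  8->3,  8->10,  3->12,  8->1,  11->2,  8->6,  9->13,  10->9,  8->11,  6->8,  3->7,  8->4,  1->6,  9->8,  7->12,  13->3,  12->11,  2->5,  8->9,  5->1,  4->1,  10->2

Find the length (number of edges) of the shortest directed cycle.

2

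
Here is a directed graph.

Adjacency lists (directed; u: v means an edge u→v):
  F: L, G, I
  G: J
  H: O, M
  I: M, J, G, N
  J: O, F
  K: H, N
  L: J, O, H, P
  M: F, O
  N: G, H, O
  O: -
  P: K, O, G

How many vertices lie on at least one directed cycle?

10

A vertex is on a directed cycle iff it belongs to a strongly connected component of size ≥ 2 (or has a self-loop).
The vertices on cycles are {F, G, H, I, J, K, L, M, N, P} — 10 in total.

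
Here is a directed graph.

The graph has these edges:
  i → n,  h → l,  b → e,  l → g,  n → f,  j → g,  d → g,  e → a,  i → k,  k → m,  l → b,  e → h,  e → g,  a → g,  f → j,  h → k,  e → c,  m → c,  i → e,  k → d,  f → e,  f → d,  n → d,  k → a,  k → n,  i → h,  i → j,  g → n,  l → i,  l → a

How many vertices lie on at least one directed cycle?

A vertex is on a directed cycle iff it belongs to a strongly connected component of size ≥ 2 (or has a self-loop).
The vertices on cycles are {a, b, d, e, f, g, h, i, j, k, l, n} — 12 in total.

12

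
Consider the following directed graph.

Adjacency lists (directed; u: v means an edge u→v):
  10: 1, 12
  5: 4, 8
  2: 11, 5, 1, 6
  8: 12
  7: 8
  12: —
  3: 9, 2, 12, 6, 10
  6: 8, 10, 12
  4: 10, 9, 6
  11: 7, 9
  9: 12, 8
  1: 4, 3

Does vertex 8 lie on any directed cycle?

8 lies on a cycle iff there is a path from 8 back to itself.
Exploring from 8, it never reaches itself; equivalently, its strongly connected component is a singleton.

No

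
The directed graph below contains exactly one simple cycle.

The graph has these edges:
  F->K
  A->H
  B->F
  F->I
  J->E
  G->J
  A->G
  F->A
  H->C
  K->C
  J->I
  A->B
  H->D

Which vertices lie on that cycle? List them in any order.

A, B, F

DFS with gray/black marking from B:
B gray
  F gray
    A gray
      H gray
        D gray
        D black
        C gray
        C black
      H black
      G gray
        J gray
          E gray
          E black
          I gray
          I black
        J black
      G black
      A→B: B is gray → back edge
Back edge closes the cycle B → F → A → B; its vertices are {A, B, F}.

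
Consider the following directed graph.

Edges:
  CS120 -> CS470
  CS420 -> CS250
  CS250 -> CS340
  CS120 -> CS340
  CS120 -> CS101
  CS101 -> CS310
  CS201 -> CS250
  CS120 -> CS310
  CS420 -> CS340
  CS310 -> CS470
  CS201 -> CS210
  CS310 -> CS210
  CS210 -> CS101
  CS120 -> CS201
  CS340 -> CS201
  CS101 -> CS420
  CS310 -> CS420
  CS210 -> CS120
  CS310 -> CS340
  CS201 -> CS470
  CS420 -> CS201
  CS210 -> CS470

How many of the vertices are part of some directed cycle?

A vertex is on a directed cycle iff it belongs to a strongly connected component of size ≥ 2 (or has a self-loop).
The vertices on cycles are {CS101, CS120, CS201, CS210, CS250, CS310, CS340, CS420} — 8 in total.

8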